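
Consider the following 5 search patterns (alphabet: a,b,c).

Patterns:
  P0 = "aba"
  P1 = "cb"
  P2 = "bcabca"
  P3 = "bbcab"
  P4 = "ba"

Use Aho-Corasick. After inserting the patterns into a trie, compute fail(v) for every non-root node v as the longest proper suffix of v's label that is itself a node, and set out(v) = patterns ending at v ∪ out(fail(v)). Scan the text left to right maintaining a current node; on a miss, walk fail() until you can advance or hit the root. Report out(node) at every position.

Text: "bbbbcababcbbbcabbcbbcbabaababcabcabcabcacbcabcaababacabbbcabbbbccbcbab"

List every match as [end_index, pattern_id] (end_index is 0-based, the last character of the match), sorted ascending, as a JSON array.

Construct AC machine:
Trie nodes:
  n0 'ε': a→1 b→6 c→4
  n1 'a': b→2
  n2 'ab': a→3
  n3 'aba': ·  ←P0
  n4 'c': b→5
  n5 'cb': ·  ←P1
  n6 'b': a→16 b→12 c→7
  n7 'bc': a→8
  n8 'bca': b→9
  n9 'bcab': c→10
  n10 'bcabc': a→11
  n11 'bcabca': ·  ←P2
  n12 'bb': c→13
  n13 'bbc': a→14
  n14 'bbca': b→15
  n15 'bbcab': ·  ←P3
  n16 'ba': ·  ←P4

Failure links (BFS by depth):
  fail(1) 'a': from fail(0)=0 chase 'a': 0 ⇒ 0;  out=∅∪out(0)=∅
  fail(4) 'c': from fail(0)=0 chase 'c': 0 ⇒ 0;  out=∅∪out(0)=∅
  fail(6) 'b': from fail(0)=0 chase 'b': 0 ⇒ 0;  out=∅∪out(0)=∅
  fail(2) 'ab': from fail(1)=0 chase 'b': 0 ⇒ 6;  out=∅∪out(6)=∅
  fail(5) 'cb': from fail(4)=0 chase 'b': 0 ⇒ 6;  out={1}∪out(6)={1}
  fail(7) 'bc': from fail(6)=0 chase 'c': 0 ⇒ 4;  out=∅∪out(4)=∅
  fail(12) 'bb': from fail(6)=0 chase 'b': 0 ⇒ 6;  out=∅∪out(6)=∅
  fail(16) 'ba': from fail(6)=0 chase 'a': 0 ⇒ 1;  out={4}∪out(1)={4}
  fail(3) 'aba': from fail(2)=6 chase 'a': 6 ⇒ 16;  out={0}∪out(16)={0,4}
  fail(8) 'bca': from fail(7)=4 chase 'a': 4→0 ⇒ 1;  out=∅∪out(1)=∅
  fail(13) 'bbc': from fail(12)=6 chase 'c': 6 ⇒ 7;  out=∅∪out(7)=∅
  fail(9) 'bcab': from fail(8)=1 chase 'b': 1 ⇒ 2;  out=∅∪out(2)=∅
  fail(14) 'bbca': from fail(13)=7 chase 'a': 7 ⇒ 8;  out=∅∪out(8)=∅
  fail(10) 'bcabc': from fail(9)=2 chase 'c': 2→6 ⇒ 7;  out=∅∪out(7)=∅
  fail(15) 'bbcab': from fail(14)=8 chase 'b': 8 ⇒ 9;  out={3}∪out(9)={3}
  fail(11) 'bcabca': from fail(10)=7 chase 'a': 7 ⇒ 8;  out={2}∪out(8)={2}

Text stream:
[0] read 'b'  n0⇒n6
[1] read 'b'  n6⇒n12
[2] read 'b'  n12⇒n12 (via fail)
[3] read 'b'  n12⇒n12 (via fail)
[4] read 'c'  n12⇒n13
[5] read 'a'  n13⇒n14
[6] read 'b'  n14⇒n15  emit P3@[2:6]
[7] read 'a'  n15⇒n3 (via fail)  emit P0@[5:7],P4@[6:7]
[8] read 'b'  n3⇒n2 (via fail)
[9] read 'c'  n2⇒n7 (via fail)
[10] read 'b'  n7⇒n5 (via fail)  emit P1@[9:10]
[11] read 'b'  n5⇒n12 (via fail)
[12] read 'b'  n12⇒n12 (via fail)
[13] read 'c'  n12⇒n13
[14] read 'a'  n13⇒n14
[15] read 'b'  n14⇒n15  emit P3@[11:15]
[16] read 'b'  n15⇒n12 (via fail)
[17] read 'c'  n12⇒n13
[18] read 'b'  n13⇒n5 (via fail)  emit P1@[17:18]
[19] read 'b'  n5⇒n12 (via fail)
[20] read 'c'  n12⇒n13
[21] read 'b'  n13⇒n5 (via fail)  emit P1@[20:21]
[22] read 'a'  n5⇒n16 (via fail)  emit P4@[21:22]
[23] read 'b'  n16⇒n2 (via fail)
[24] read 'a'  n2⇒n3  emit P0@[22:24],P4@[23:24]
[25] read 'a'  n3⇒n1 (via fail)
[26] read 'b'  n1⇒n2
[27] read 'a'  n2⇒n3  emit P0@[25:27],P4@[26:27]
[28] read 'b'  n3⇒n2 (via fail)
[29] read 'c'  n2⇒n7 (via fail)
[30] read 'a'  n7⇒n8
[31] read 'b'  n8⇒n9
[32] read 'c'  n9⇒n10
[33] read 'a'  n10⇒n11  emit P2@[28:33]
[34] read 'b'  n11⇒n9 (via fail)
[35] read 'c'  n9⇒n10
[36] read 'a'  n10⇒n11  emit P2@[31:36]
[37] read 'b'  n11⇒n9 (via fail)
[38] read 'c'  n9⇒n10
[39] read 'a'  n10⇒n11  emit P2@[34:39]
[40] read 'c'  n11⇒n4 (via fail)
[41] read 'b'  n4⇒n5  emit P1@[40:41]
[42] read 'c'  n5⇒n7 (via fail)
[43] read 'a'  n7⇒n8
[44] read 'b'  n8⇒n9
[45] read 'c'  n9⇒n10
[46] read 'a'  n10⇒n11  emit P2@[41:46]
[47] read 'a'  n11⇒n1 (via fail)
[48] read 'b'  n1⇒n2
[49] read 'a'  n2⇒n3  emit P0@[47:49],P4@[48:49]
[50] read 'b'  n3⇒n2 (via fail)
[51] read 'a'  n2⇒n3  emit P0@[49:51],P4@[50:51]
[52] read 'c'  n3⇒n4 (via fail)
[53] read 'a'  n4⇒n1 (via fail)
[54] read 'b'  n1⇒n2
[55] read 'b'  n2⇒n12 (via fail)
[56] read 'b'  n12⇒n12 (via fail)
[57] read 'c'  n12⇒n13
[58] read 'a'  n13⇒n14
[59] read 'b'  n14⇒n15  emit P3@[55:59]
[60] read 'b'  n15⇒n12 (via fail)
[61] read 'b'  n12⇒n12 (via fail)
[62] read 'b'  n12⇒n12 (via fail)
[63] read 'c'  n12⇒n13
[64] read 'c'  n13⇒n4 (via fail)
[65] read 'b'  n4⇒n5  emit P1@[64:65]
[66] read 'c'  n5⇒n7 (via fail)
[67] read 'b'  n7⇒n5 (via fail)  emit P1@[66:67]
[68] read 'a'  n5⇒n16 (via fail)  emit P4@[67:68]
[69] read 'b'  n16⇒n2 (via fail)

Matches: [[6,3],[7,0],[7,4],[10,1],[15,3],[18,1],[21,1],[22,4],[24,0],[24,4],[27,0],[27,4],[33,2],[36,2],[39,2],[41,1],[46,2],[49,0],[49,4],[51,0],[51,4],[59,3],[65,1],[67,1],[68,4]]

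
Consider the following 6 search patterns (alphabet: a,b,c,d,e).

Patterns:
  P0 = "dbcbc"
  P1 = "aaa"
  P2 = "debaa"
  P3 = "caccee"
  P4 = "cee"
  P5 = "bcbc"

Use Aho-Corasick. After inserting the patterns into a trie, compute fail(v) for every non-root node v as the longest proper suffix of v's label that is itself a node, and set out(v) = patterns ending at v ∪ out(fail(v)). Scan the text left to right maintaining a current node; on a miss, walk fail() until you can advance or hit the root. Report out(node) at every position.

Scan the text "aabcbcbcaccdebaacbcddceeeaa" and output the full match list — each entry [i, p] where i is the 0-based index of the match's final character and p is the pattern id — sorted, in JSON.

Construct AC machine:
Trie (insert patterns):
  n0 'ε': a→6 b→21 c→13 d→1
  n1 'd': b→2 e→9
  n2 'db': c→3
  n3 'dbc': b→4
  n4 'dbcb': c→5
  n5 'dbcbc': ·  [P0 ends]
  n6 'a': a→7
  n7 'aa': a→8
  n8 'aaa': ·  [P1 ends]
  n9 'de': b→10
  n10 'deb': a→11
  n11 'deba': a→12
  n12 'debaa': ·  [P2 ends]
  n13 'c': a→14 e→19
  n14 'ca': c→15
  n15 'cac': c→16
  n16 'cacc': e→17
  n17 'cacce': e→18
  n18 'caccee': ·  [P3 ends]
  n19 'ce': e→20
  n20 'cee': ·  [P4 ends]
  n21 'b': c→22
  n22 'bc': b→23
  n23 'bcb': c→24
  n24 'bcbc': ·  [P5 ends]

BFS fail/out derivation:
  n1('d'): parent n0 fail=0; on 'd' 0 → fail=0;  out ∅∪∅=∅
  n6('a'): parent n0 fail=0; on 'a' 0 → fail=0;  out ∅∪∅=∅
  n13('c'): parent n0 fail=0; on 'c' 0 → fail=0;  out ∅∪∅=∅
  n21('b'): parent n0 fail=0; on 'b' 0 → fail=0;  out ∅∪∅=∅
  n2('db'): parent n1 fail=0; on 'b' 0 → fail=21;  out ∅∪∅=∅
  n7('aa'): parent n6 fail=0; on 'a' 0 → fail=6;  out ∅∪∅=∅
  n9('de'): parent n1 fail=0; on 'e' 0 → fail=0;  out ∅∪∅=∅
  n14('ca'): parent n13 fail=0; on 'a' 0 → fail=6;  out ∅∪∅=∅
  n19('ce'): parent n13 fail=0; on 'e' 0 → fail=0;  out ∅∪∅=∅
  n22('bc'): parent n21 fail=0; on 'c' 0 → fail=13;  out ∅∪∅=∅
  n3('dbc'): parent n2 fail=21; on 'c' 21 → fail=22;  out ∅∪∅=∅
  n8('aaa'): parent n7 fail=6; on 'a' 6 → fail=7;  out {1}∪∅={1}
  n10('deb'): parent n9 fail=0; on 'b' 0 → fail=21;  out ∅∪∅=∅
  n15('cac'): parent n14 fail=6; on 'c' 6→0 → fail=13;  out ∅∪∅=∅
  n20('cee'): parent n19 fail=0; on 'e' 0 → fail=0;  out {4}∪∅={4}
  n23('bcb'): parent n22 fail=13; on 'b' 13→0 → fail=21;  out ∅∪∅=∅
  n4('dbcb'): parent n3 fail=22; on 'b' 22 → fail=23;  out ∅∪∅=∅
  n11('deba'): parent n10 fail=21; on 'a' 21→0 → fail=6;  out ∅∪∅=∅
  n16('cacc'): parent n15 fail=13; on 'c' 13→0 → fail=13;  out ∅∪∅=∅
  n24('bcbc'): parent n23 fail=21; on 'c' 21 → fail=22;  out {5}∪∅={5}
  n5('dbcbc'): parent n4 fail=23; on 'c' 23 → fail=24;  out {0}∪{5}={0,5}
  n12('debaa'): parent n11 fail=6; on 'a' 6 → fail=7;  out {2}∪∅={2}
  n17('cacce'): parent n16 fail=13; on 'e' 13 → fail=19;  out ∅∪∅=∅
  n18('caccee'): parent n17 fail=19; on 'e' 19 → fail=20;  out {3}∪{4}={3,4}

Run:
pos 0 'a': at 6
pos 1 'a': at 7
pos 2 'b': at 21 (via fail)
pos 3 'c': at 22
pos 4 'b': at 23
pos 5 'c': at 24  ** P5@[2:5]
pos 6 'b': at 23 (via fail)
pos 7 'c': at 24  ** P5@[4:7]
pos 8 'a': at 14 (via fail)
pos 9 'c': at 15
pos 10 'c': at 16
pos 11 'd': at 1 (via fail)
pos 12 'e': at 9
pos 13 'b': at 10
pos 14 'a': at 11
pos 15 'a': at 12  ** P2@[11:15]
pos 16 'c': at 13 (via fail)
pos 17 'b': at 21 (via fail)
pos 18 'c': at 22
pos 19 'd': at 1 (via fail)
pos 20 'd': at 1 (via fail)
pos 21 'c': at 13 (via fail)
pos 22 'e': at 19
pos 23 'e': at 20  ** P4@[21:23]
pos 24 'e': at 0 (via fail)
pos 25 'a': at 6
pos 26 'a': at 7

Result: [[5,5],[7,5],[15,2],[23,4]]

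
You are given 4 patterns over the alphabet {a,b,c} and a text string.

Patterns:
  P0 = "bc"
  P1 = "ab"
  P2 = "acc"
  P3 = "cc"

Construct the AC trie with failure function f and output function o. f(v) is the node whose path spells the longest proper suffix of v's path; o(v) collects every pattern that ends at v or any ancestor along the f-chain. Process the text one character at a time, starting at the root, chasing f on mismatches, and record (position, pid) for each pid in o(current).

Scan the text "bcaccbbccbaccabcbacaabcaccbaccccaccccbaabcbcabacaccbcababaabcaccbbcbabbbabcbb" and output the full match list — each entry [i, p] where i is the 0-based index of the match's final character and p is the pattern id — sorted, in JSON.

Build:
Trie nodes:
  0='ε' goto a→3 b→1 c→7
  1='b' goto c→2
  2='bc' goto ·  ←P0
  3='a' goto b→4 c→5
  4='ab' goto ·  ←P1
  5='ac' goto c→6
  6='acc' goto ·  ←P2
  7='c' goto c→8
  8='cc' goto ·  ←P3

BFS fail/out derivation:
  n1('b'): parent n0 fail=0; on 'b' 0 → fail=0;  out ∅∪∅=∅
  n3('a'): parent n0 fail=0; on 'a' 0 → fail=0;  out ∅∪∅=∅
  n7('c'): parent n0 fail=0; on 'c' 0 → fail=0;  out ∅∪∅=∅
  n2('bc'): parent n1 fail=0; on 'c' 0 → fail=7;  out {0}∪∅={0}
  n4('ab'): parent n3 fail=0; on 'b' 0 → fail=1;  out {1}∪∅={1}
  n5('ac'): parent n3 fail=0; on 'c' 0 → fail=7;  out ∅∪∅=∅
  n8('cc'): parent n7 fail=0; on 'c' 0 → fail=7;  out {3}∪∅={3}
  n6('acc'): parent n5 fail=7; on 'c' 7 → fail=8;  out {2}∪{3}={2,3}

Run:
[0] read 'b'  n0⇒n1
[1] read 'c'  n1⇒n2  emit P0@[0:1]
[2] read 'a'  n2⇒n3 (via fail)
[3] read 'c'  n3⇒n5
[4] read 'c'  n5⇒n6  emit P2@[2:4],P3@[3:4]
[5] read 'b'  n6⇒n1 (via fail)
[6] read 'b'  n1⇒n1 (via fail)
[7] read 'c'  n1⇒n2  emit P0@[6:7]
[8] read 'c'  n2⇒n8 (via fail)  emit P3@[7:8]
[9] read 'b'  n8⇒n1 (via fail)
[10] read 'a'  n1⇒n3 (via fail)
[11] read 'c'  n3⇒n5
[12] read 'c'  n5⇒n6  emit P2@[10:12],P3@[11:12]
[13] read 'a'  n6⇒n3 (via fail)
[14] read 'b'  n3⇒n4  emit P1@[13:14]
[15] read 'c'  n4⇒n2 (via fail)  emit P0@[14:15]
[16] read 'b'  n2⇒n1 (via fail)
[17] read 'a'  n1⇒n3 (via fail)
[18] read 'c'  n3⇒n5
[19] read 'a'  n5⇒n3 (via fail)
[20] read 'a'  n3⇒n3 (via fail)
[21] read 'b'  n3⇒n4  emit P1@[20:21]
[22] read 'c'  n4⇒n2 (via fail)  emit P0@[21:22]
[23] read 'a'  n2⇒n3 (via fail)
[24] read 'c'  n3⇒n5
[25] read 'c'  n5⇒n6  emit P2@[23:25],P3@[24:25]
[26] read 'b'  n6⇒n1 (via fail)
[27] read 'a'  n1⇒n3 (via fail)
[28] read 'c'  n3⇒n5
[29] read 'c'  n5⇒n6  emit P2@[27:29],P3@[28:29]
[30] read 'c'  n6⇒n8 (via fail)  emit P3@[29:30]
[31] read 'c'  n8⇒n8 (via fail)  emit P3@[30:31]
[32] read 'a'  n8⇒n3 (via fail)
[33] read 'c'  n3⇒n5
[34] read 'c'  n5⇒n6  emit P2@[32:34],P3@[33:34]
[35] read 'c'  n6⇒n8 (via fail)  emit P3@[34:35]
[36] read 'c'  n8⇒n8 (via fail)  emit P3@[35:36]
[37] read 'b'  n8⇒n1 (via fail)
[38] read 'a'  n1⇒n3 (via fail)
[39] read 'a'  n3⇒n3 (via fail)
[40] read 'b'  n3⇒n4  emit P1@[39:40]
[41] read 'c'  n4⇒n2 (via fail)  emit P0@[40:41]
[42] read 'b'  n2⇒n1 (via fail)
[43] read 'c'  n1⇒n2  emit P0@[42:43]
[44] read 'a'  n2⇒n3 (via fail)
[45] read 'b'  n3⇒n4  emit P1@[44:45]
[46] read 'a'  n4⇒n3 (via fail)
[47] read 'c'  n3⇒n5
[48] read 'a'  n5⇒n3 (via fail)
[49] read 'c'  n3⇒n5
[50] read 'c'  n5⇒n6  emit P2@[48:50],P3@[49:50]
[51] read 'b'  n6⇒n1 (via fail)
[52] read 'c'  n1⇒n2  emit P0@[51:52]
[53] read 'a'  n2⇒n3 (via fail)
[54] read 'b'  n3⇒n4  emit P1@[53:54]
[55] read 'a'  n4⇒n3 (via fail)
[56] read 'b'  n3⇒n4  emit P1@[55:56]
[57] read 'a'  n4⇒n3 (via fail)
[58] read 'a'  n3⇒n3 (via fail)
[59] read 'b'  n3⇒n4  emit P1@[58:59]
[60] read 'c'  n4⇒n2 (via fail)  emit P0@[59:60]
[61] read 'a'  n2⇒n3 (via fail)
[62] read 'c'  n3⇒n5
[63] read 'c'  n5⇒n6  emit P2@[61:63],P3@[62:63]
[64] read 'b'  n6⇒n1 (via fail)
[65] read 'b'  n1⇒n1 (via fail)
[66] read 'c'  n1⇒n2  emit P0@[65:66]
[67] read 'b'  n2⇒n1 (via fail)
[68] read 'a'  n1⇒n3 (via fail)
[69] read 'b'  n3⇒n4  emit P1@[68:69]
[70] read 'b'  n4⇒n1 (via fail)
[71] read 'b'  n1⇒n1 (via fail)
[72] read 'a'  n1⇒n3 (via fail)
[73] read 'b'  n3⇒n4  emit P1@[72:73]
[74] read 'c'  n4⇒n2 (via fail)  emit P0@[73:74]
[75] read 'b'  n2⇒n1 (via fail)
[76] read 'b'  n1⇒n1 (via fail)

Result: [[1,0],[4,2],[4,3],[7,0],[8,3],[12,2],[12,3],[14,1],[15,0],[21,1],[22,0],[25,2],[25,3],[29,2],[29,3],[30,3],[31,3],[34,2],[34,3],[35,3],[36,3],[40,1],[41,0],[43,0],[45,1],[50,2],[50,3],[52,0],[54,1],[56,1],[59,1],[60,0],[63,2],[63,3],[66,0],[69,1],[73,1],[74,0]]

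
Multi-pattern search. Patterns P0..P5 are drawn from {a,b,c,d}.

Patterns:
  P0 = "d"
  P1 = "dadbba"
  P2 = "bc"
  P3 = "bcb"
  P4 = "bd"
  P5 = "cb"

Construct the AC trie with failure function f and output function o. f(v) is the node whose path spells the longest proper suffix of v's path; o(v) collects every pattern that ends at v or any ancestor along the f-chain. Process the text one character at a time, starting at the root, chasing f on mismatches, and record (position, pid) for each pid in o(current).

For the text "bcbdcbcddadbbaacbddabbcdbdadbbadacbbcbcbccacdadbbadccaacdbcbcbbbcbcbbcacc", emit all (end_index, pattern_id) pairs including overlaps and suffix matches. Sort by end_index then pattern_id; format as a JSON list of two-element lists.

Construct AC machine:
Trie (insert patterns):
  0='ε' goto b→7 c→11 d→1
  1='d' goto a→2  ←P0
  2='da' goto d→3
  3='dad' goto b→4
  4='dadb' goto b→5
  5='dadbb' goto a→6
  6='dadbba' goto ·  ←P1
  7='b' goto c→8 d→10
  8='bc' goto b→9  ←P2
  9='bcb' goto ·  ←P3
  10='bd' goto ·  ←P4
  11='c' goto b→12
  12='cb' goto ·  ←P5

Failure links (BFS by depth):
  n1('d'): parent n0 fail=0; on 'd' 0 → fail=0;  out {0}∪∅={0}
  n7('b'): parent n0 fail=0; on 'b' 0 → fail=0;  out ∅∪∅=∅
  n11('c'): parent n0 fail=0; on 'c' 0 → fail=0;  out ∅∪∅=∅
  n2('da'): parent n1 fail=0; on 'a' 0 → fail=0;  out ∅∪∅=∅
  n8('bc'): parent n7 fail=0; on 'c' 0 → fail=11;  out {2}∪∅={2}
  n10('bd'): parent n7 fail=0; on 'd' 0 → fail=1;  out {4}∪{0}={0,4}
  n12('cb'): parent n11 fail=0; on 'b' 0 → fail=7;  out {5}∪∅={5}
  n3('dad'): parent n2 fail=0; on 'd' 0 → fail=1;  out ∅∪{0}={0}
  n9('bcb'): parent n8 fail=11; on 'b' 11 → fail=12;  out {3}∪{5}={3,5}
  n4('dadb'): parent n3 fail=1; on 'b' 1→0 → fail=7;  out ∅∪∅=∅
  n5('dadbb'): parent n4 fail=7; on 'b' 7→0 → fail=7;  out ∅∪∅=∅
  n6('dadbba'): parent n5 fail=7; on 'a' 7→0 → fail=0;  out {1}∪∅={1}

Scan:
[0] read 'b'  n0⇒n7
[1] read 'c'  n7⇒n8  ** P2@[0:1]
[2] read 'b'  n8⇒n9  ** P3@[0:2],P5@[1:2]
[3] read 'd'  n9⇒n10 (fail-walked)  ** P0@[3:3],P4@[2:3]
[4] read 'c'  n10⇒n11 (fail-walked)
[5] read 'b'  n11⇒n12  ** P5@[4:5]
[6] read 'c'  n12⇒n8 (fail-walked)  ** P2@[5:6]
[7] read 'd'  n8⇒n1 (fail-walked)  ** P0@[7:7]
[8] read 'd'  n1⇒n1 (fail-walked)  ** P0@[8:8]
[9] read 'a'  n1⇒n2
[10] read 'd'  n2⇒n3  ** P0@[10:10]
[11] read 'b'  n3⇒n4
[12] read 'b'  n4⇒n5
[13] read 'a'  n5⇒n6  ** P1@[8:13]
[14] read 'a'  n6⇒n0 (fail-walked)
[15] read 'c'  n0⇒n11
[16] read 'b'  n11⇒n12  ** P5@[15:16]
[17] read 'd'  n12⇒n10 (fail-walked)  ** P0@[17:17],P4@[16:17]
[18] read 'd'  n10⇒n1 (fail-walked)  ** P0@[18:18]
[19] read 'a'  n1⇒n2
[20] read 'b'  n2⇒n7 (fail-walked)
[21] read 'b'  n7⇒n7 (fail-walked)
[22] read 'c'  n7⇒n8  ** P2@[21:22]
[23] read 'd'  n8⇒n1 (fail-walked)  ** P0@[23:23]
[24] read 'b'  n1⇒n7 (fail-walked)
[25] read 'd'  n7⇒n10  ** P0@[25:25],P4@[24:25]
[26] read 'a'  n10⇒n2 (fail-walked)
[27] read 'd'  n2⇒n3  ** P0@[27:27]
[28] read 'b'  n3⇒n4
[29] read 'b'  n4⇒n5
[30] read 'a'  n5⇒n6  ** P1@[25:30]
[31] read 'd'  n6⇒n1 (fail-walked)  ** P0@[31:31]
[32] read 'a'  n1⇒n2
[33] read 'c'  n2⇒n11 (fail-walked)
[34] read 'b'  n11⇒n12  ** P5@[33:34]
[35] read 'b'  n12⇒n7 (fail-walked)
[36] read 'c'  n7⇒n8  ** P2@[35:36]
[37] read 'b'  n8⇒n9  ** P3@[35:37],P5@[36:37]
[38] read 'c'  n9⇒n8 (fail-walked)  ** P2@[37:38]
[39] read 'b'  n8⇒n9  ** P3@[37:39],P5@[38:39]
[40] read 'c'  n9⇒n8 (fail-walked)  ** P2@[39:40]
[41] read 'c'  n8⇒n11 (fail-walked)
[42] read 'a'  n11⇒n0 (fail-walked)
[43] read 'c'  n0⇒n11
[44] read 'd'  n11⇒n1 (fail-walked)  ** P0@[44:44]
[45] read 'a'  n1⇒n2
[46] read 'd'  n2⇒n3  ** P0@[46:46]
[47] read 'b'  n3⇒n4
[48] read 'b'  n4⇒n5
[49] read 'a'  n5⇒n6  ** P1@[44:49]
[50] read 'd'  n6⇒n1 (fail-walked)  ** P0@[50:50]
[51] read 'c'  n1⇒n11 (fail-walked)
[52] read 'c'  n11⇒n11 (fail-walked)
[53] read 'a'  n11⇒n0 (fail-walked)
[54] read 'a'  n0⇒n0
[55] read 'c'  n0⇒n11
[56] read 'd'  n11⇒n1 (fail-walked)  ** P0@[56:56]
[57] read 'b'  n1⇒n7 (fail-walked)
[58] read 'c'  n7⇒n8  ** P2@[57:58]
[59] read 'b'  n8⇒n9  ** P3@[57:59],P5@[58:59]
[60] read 'c'  n9⇒n8 (fail-walked)  ** P2@[59:60]
[61] read 'b'  n8⇒n9  ** P3@[59:61],P5@[60:61]
[62] read 'b'  n9⇒n7 (fail-walked)
[63] read 'b'  n7⇒n7 (fail-walked)
[64] read 'c'  n7⇒n8  ** P2@[63:64]
[65] read 'b'  n8⇒n9  ** P3@[63:65],P5@[64:65]
[66] read 'c'  n9⇒n8 (fail-walked)  ** P2@[65:66]
[67] read 'b'  n8⇒n9  ** P3@[65:67],P5@[66:67]
[68] read 'b'  n9⇒n7 (fail-walked)
[69] read 'c'  n7⇒n8  ** P2@[68:69]
[70] read 'a'  n8⇒n0 (fail-walked)
[71] read 'c'  n0⇒n11
[72] read 'c'  n11⇒n11 (fail-walked)

All matches (sorted): [[1,2],[2,3],[2,5],[3,0],[3,4],[5,5],[6,2],[7,0],[8,0],[10,0],[13,1],[16,5],[17,0],[17,4],[18,0],[22,2],[23,0],[25,0],[25,4],[27,0],[30,1],[31,0],[34,5],[36,2],[37,3],[37,5],[38,2],[39,3],[39,5],[40,2],[44,0],[46,0],[49,1],[50,0],[56,0],[58,2],[59,3],[59,5],[60,2],[61,3],[61,5],[64,2],[65,3],[65,5],[66,2],[67,3],[67,5],[69,2]]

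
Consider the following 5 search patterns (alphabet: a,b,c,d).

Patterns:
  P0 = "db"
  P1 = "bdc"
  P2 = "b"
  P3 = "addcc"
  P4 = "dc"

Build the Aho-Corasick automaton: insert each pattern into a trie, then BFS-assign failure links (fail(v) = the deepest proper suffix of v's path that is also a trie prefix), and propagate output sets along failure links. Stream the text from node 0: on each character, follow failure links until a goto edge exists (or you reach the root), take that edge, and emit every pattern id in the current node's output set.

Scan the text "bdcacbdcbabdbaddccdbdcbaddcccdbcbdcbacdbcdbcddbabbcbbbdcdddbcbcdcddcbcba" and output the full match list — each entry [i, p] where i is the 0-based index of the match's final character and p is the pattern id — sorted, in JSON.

Build automaton:
Trie (insert patterns):
  0='ε' goto a→6 b→3 d→1
  1='d' goto b→2 c→11
  2='db' goto ·  ←P0
  3='b' goto d→4  ←P2
  4='bd' goto c→5
  5='bdc' goto ·  ←P1
  6='a' goto d→7
  7='ad' goto d→8
  8='add' goto c→9
  9='addc' goto c→10
  10='addcc' goto ·  ←P3
  11='dc' goto ·  ←P4

BFS fail/out derivation:
  fail(1) 'd': from fail(0)=0 chase 'd': 0 ⇒ 0;  out=∅∪out(0)=∅
  fail(3) 'b': from fail(0)=0 chase 'b': 0 ⇒ 0;  out={2}∪out(0)={2}
  fail(6) 'a': from fail(0)=0 chase 'a': 0 ⇒ 0;  out=∅∪out(0)=∅
  fail(2) 'db': from fail(1)=0 chase 'b': 0 ⇒ 3;  out={0}∪out(3)={0,2}
  fail(4) 'bd': from fail(3)=0 chase 'd': 0 ⇒ 1;  out=∅∪out(1)=∅
  fail(7) 'ad': from fail(6)=0 chase 'd': 0 ⇒ 1;  out=∅∪out(1)=∅
  fail(11) 'dc': from fail(1)=0 chase 'c': 0 ⇒ 0;  out={4}∪out(0)={4}
  fail(5) 'bdc': from fail(4)=1 chase 'c': 1 ⇒ 11;  out={1}∪out(11)={1,4}
  fail(8) 'add': from fail(7)=1 chase 'd': 1→0 ⇒ 1;  out=∅∪out(1)=∅
  fail(9) 'addc': from fail(8)=1 chase 'c': 1 ⇒ 11;  out=∅∪out(11)={4}
  fail(10) 'addcc': from fail(9)=11 chase 'c': 11→0 ⇒ 0;  out={3}∪out(0)={3}

Scan:
[0] read 'b'  n0⇒n3  emit P2@[0:0]
[1] read 'd'  n3⇒n4
[2] read 'c'  n4⇒n5  emit P1@[0:2],P4@[1:2]
[3] read 'a'  n5⇒n6 (fail-walked)
[4] read 'c'  n6⇒n0 (fail-walked)
[5] read 'b'  n0⇒n3  emit P2@[5:5]
[6] read 'd'  n3⇒n4
[7] read 'c'  n4⇒n5  emit P1@[5:7],P4@[6:7]
[8] read 'b'  n5⇒n3 (fail-walked)  emit P2@[8:8]
[9] read 'a'  n3⇒n6 (fail-walked)
[10] read 'b'  n6⇒n3 (fail-walked)  emit P2@[10:10]
[11] read 'd'  n3⇒n4
[12] read 'b'  n4⇒n2 (fail-walked)  emit P0@[11:12],P2@[12:12]
[13] read 'a'  n2⇒n6 (fail-walked)
[14] read 'd'  n6⇒n7
[15] read 'd'  n7⇒n8
[16] read 'c'  n8⇒n9  emit P4@[15:16]
[17] read 'c'  n9⇒n10  emit P3@[13:17]
[18] read 'd'  n10⇒n1 (fail-walked)
[19] read 'b'  n1⇒n2  emit P0@[18:19],P2@[19:19]
[20] read 'd'  n2⇒n4 (fail-walked)
[21] read 'c'  n4⇒n5  emit P1@[19:21],P4@[20:21]
[22] read 'b'  n5⇒n3 (fail-walked)  emit P2@[22:22]
[23] read 'a'  n3⇒n6 (fail-walked)
[24] read 'd'  n6⇒n7
[25] read 'd'  n7⇒n8
[26] read 'c'  n8⇒n9  emit P4@[25:26]
[27] read 'c'  n9⇒n10  emit P3@[23:27]
[28] read 'c'  n10⇒n0 (fail-walked)
[29] read 'd'  n0⇒n1
[30] read 'b'  n1⇒n2  emit P0@[29:30],P2@[30:30]
[31] read 'c'  n2⇒n0 (fail-walked)
[32] read 'b'  n0⇒n3  emit P2@[32:32]
[33] read 'd'  n3⇒n4
[34] read 'c'  n4⇒n5  emit P1@[32:34],P4@[33:34]
[35] read 'b'  n5⇒n3 (fail-walked)  emit P2@[35:35]
[36] read 'a'  n3⇒n6 (fail-walked)
[37] read 'c'  n6⇒n0 (fail-walked)
[38] read 'd'  n0⇒n1
[39] read 'b'  n1⇒n2  emit P0@[38:39],P2@[39:39]
[40] read 'c'  n2⇒n0 (fail-walked)
[41] read 'd'  n0⇒n1
[42] read 'b'  n1⇒n2  emit P0@[41:42],P2@[42:42]
[43] read 'c'  n2⇒n0 (fail-walked)
[44] read 'd'  n0⇒n1
[45] read 'd'  n1⇒n1 (fail-walked)
[46] read 'b'  n1⇒n2  emit P0@[45:46],P2@[46:46]
[47] read 'a'  n2⇒n6 (fail-walked)
[48] read 'b'  n6⇒n3 (fail-walked)  emit P2@[48:48]
[49] read 'b'  n3⇒n3 (fail-walked)  emit P2@[49:49]
[50] read 'c'  n3⇒n0 (fail-walked)
[51] read 'b'  n0⇒n3  emit P2@[51:51]
[52] read 'b'  n3⇒n3 (fail-walked)  emit P2@[52:52]
[53] read 'b'  n3⇒n3 (fail-walked)  emit P2@[53:53]
[54] read 'd'  n3⇒n4
[55] read 'c'  n4⇒n5  emit P1@[53:55],P4@[54:55]
[56] read 'd'  n5⇒n1 (fail-walked)
[57] read 'd'  n1⇒n1 (fail-walked)
[58] read 'd'  n1⇒n1 (fail-walked)
[59] read 'b'  n1⇒n2  emit P0@[58:59],P2@[59:59]
[60] read 'c'  n2⇒n0 (fail-walked)
[61] read 'b'  n0⇒n3  emit P2@[61:61]
[62] read 'c'  n3⇒n0 (fail-walked)
[63] read 'd'  n0⇒n1
[64] read 'c'  n1⇒n11  emit P4@[63:64]
[65] read 'd'  n11⇒n1 (fail-walked)
[66] read 'd'  n1⇒n1 (fail-walked)
[67] read 'c'  n1⇒n11  emit P4@[66:67]
[68] read 'b'  n11⇒n3 (fail-walked)  emit P2@[68:68]
[69] read 'c'  n3⇒n0 (fail-walked)
[70] read 'b'  n0⇒n3  emit P2@[70:70]
[71] read 'a'  n3⇒n6 (fail-walked)

Result: [[0,2],[2,1],[2,4],[5,2],[7,1],[7,4],[8,2],[10,2],[12,0],[12,2],[16,4],[17,3],[19,0],[19,2],[21,1],[21,4],[22,2],[26,4],[27,3],[30,0],[30,2],[32,2],[34,1],[34,4],[35,2],[39,0],[39,2],[42,0],[42,2],[46,0],[46,2],[48,2],[49,2],[51,2],[52,2],[53,2],[55,1],[55,4],[59,0],[59,2],[61,2],[64,4],[67,4],[68,2],[70,2]]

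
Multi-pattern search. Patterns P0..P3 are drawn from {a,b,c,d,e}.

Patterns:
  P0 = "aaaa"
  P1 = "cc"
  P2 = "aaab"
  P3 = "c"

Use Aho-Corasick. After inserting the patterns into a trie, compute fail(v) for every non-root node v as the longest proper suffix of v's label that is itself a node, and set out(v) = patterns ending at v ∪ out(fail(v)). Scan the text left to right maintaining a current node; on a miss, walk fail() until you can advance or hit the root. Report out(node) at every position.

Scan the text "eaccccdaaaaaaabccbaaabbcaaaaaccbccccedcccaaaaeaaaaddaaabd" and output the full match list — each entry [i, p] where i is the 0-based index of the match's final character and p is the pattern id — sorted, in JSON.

Build automaton:
Trie (insert patterns):
  n0 'ε': a→1 c→5
  n1 'a': a→2
  n2 'aa': a→3
  n3 'aaa': a→4 b→7
  n4 'aaaa': ·  ←P0
  n5 'c': c→6  ←P3
  n6 'cc': ·  ←P1
  n7 'aaab': ·  ←P2

BFS fail/out derivation:
  n1('a'): parent n0 fail=0; on 'a' 0 → fail=0;  out ∅∪∅=∅
  n5('c'): parent n0 fail=0; on 'c' 0 → fail=0;  out {3}∪∅={3}
  n2('aa'): parent n1 fail=0; on 'a' 0 → fail=1;  out ∅∪∅=∅
  n6('cc'): parent n5 fail=0; on 'c' 0 → fail=5;  out {1}∪{3}={1,3}
  n3('aaa'): parent n2 fail=1; on 'a' 1 → fail=2;  out ∅∪∅=∅
  n4('aaaa'): parent n3 fail=2; on 'a' 2 → fail=3;  out {0}∪∅={0}
  n7('aaab'): parent n3 fail=2; on 'b' 2→1→0 → fail=0;  out {2}∪∅={2}

Scan:
[0] read 'e'  n0⇒n0
[1] read 'a'  n0⇒n1
[2] read 'c'  n1⇒n5 (via fail)  → match P3@[2:2]
[3] read 'c'  n5⇒n6  → match P1@[2:3],P3@[3:3]
[4] read 'c'  n6⇒n6 (via fail)  → match P1@[3:4],P3@[4:4]
[5] read 'c'  n6⇒n6 (via fail)  → match P1@[4:5],P3@[5:5]
[6] read 'd'  n6⇒n0 (via fail)
[7] read 'a'  n0⇒n1
[8] read 'a'  n1⇒n2
[9] read 'a'  n2⇒n3
[10] read 'a'  n3⇒n4  → match P0@[7:10]
[11] read 'a'  n4⇒n4 (via fail)  → match P0@[8:11]
[12] read 'a'  n4⇒n4 (via fail)  → match P0@[9:12]
[13] read 'a'  n4⇒n4 (via fail)  → match P0@[10:13]
[14] read 'b'  n4⇒n7 (via fail)  → match P2@[11:14]
[15] read 'c'  n7⇒n5 (via fail)  → match P3@[15:15]
[16] read 'c'  n5⇒n6  → match P1@[15:16],P3@[16:16]
[17] read 'b'  n6⇒n0 (via fail)
[18] read 'a'  n0⇒n1
[19] read 'a'  n1⇒n2
[20] read 'a'  n2⇒n3
[21] read 'b'  n3⇒n7  → match P2@[18:21]
[22] read 'b'  n7⇒n0 (via fail)
[23] read 'c'  n0⇒n5  → match P3@[23:23]
[24] read 'a'  n5⇒n1 (via fail)
[25] read 'a'  n1⇒n2
[26] read 'a'  n2⇒n3
[27] read 'a'  n3⇒n4  → match P0@[24:27]
[28] read 'a'  n4⇒n4 (via fail)  → match P0@[25:28]
[29] read 'c'  n4⇒n5 (via fail)  → match P3@[29:29]
[30] read 'c'  n5⇒n6  → match P1@[29:30],P3@[30:30]
[31] read 'b'  n6⇒n0 (via fail)
[32] read 'c'  n0⇒n5  → match P3@[32:32]
[33] read 'c'  n5⇒n6  → match P1@[32:33],P3@[33:33]
[34] read 'c'  n6⇒n6 (via fail)  → match P1@[33:34],P3@[34:34]
[35] read 'c'  n6⇒n6 (via fail)  → match P1@[34:35],P3@[35:35]
[36] read 'e'  n6⇒n0 (via fail)
[37] read 'd'  n0⇒n0
[38] read 'c'  n0⇒n5  → match P3@[38:38]
[39] read 'c'  n5⇒n6  → match P1@[38:39],P3@[39:39]
[40] read 'c'  n6⇒n6 (via fail)  → match P1@[39:40],P3@[40:40]
[41] read 'a'  n6⇒n1 (via fail)
[42] read 'a'  n1⇒n2
[43] read 'a'  n2⇒n3
[44] read 'a'  n3⇒n4  → match P0@[41:44]
[45] read 'e'  n4⇒n0 (via fail)
[46] read 'a'  n0⇒n1
[47] read 'a'  n1⇒n2
[48] read 'a'  n2⇒n3
[49] read 'a'  n3⇒n4  → match P0@[46:49]
[50] read 'd'  n4⇒n0 (via fail)
[51] read 'd'  n0⇒n0
[52] read 'a'  n0⇒n1
[53] read 'a'  n1⇒n2
[54] read 'a'  n2⇒n3
[55] read 'b'  n3⇒n7  → match P2@[52:55]
[56] read 'd'  n7⇒n0 (via fail)

Result: [[2,3],[3,1],[3,3],[4,1],[4,3],[5,1],[5,3],[10,0],[11,0],[12,0],[13,0],[14,2],[15,3],[16,1],[16,3],[21,2],[23,3],[27,0],[28,0],[29,3],[30,1],[30,3],[32,3],[33,1],[33,3],[34,1],[34,3],[35,1],[35,3],[38,3],[39,1],[39,3],[40,1],[40,3],[44,0],[49,0],[55,2]]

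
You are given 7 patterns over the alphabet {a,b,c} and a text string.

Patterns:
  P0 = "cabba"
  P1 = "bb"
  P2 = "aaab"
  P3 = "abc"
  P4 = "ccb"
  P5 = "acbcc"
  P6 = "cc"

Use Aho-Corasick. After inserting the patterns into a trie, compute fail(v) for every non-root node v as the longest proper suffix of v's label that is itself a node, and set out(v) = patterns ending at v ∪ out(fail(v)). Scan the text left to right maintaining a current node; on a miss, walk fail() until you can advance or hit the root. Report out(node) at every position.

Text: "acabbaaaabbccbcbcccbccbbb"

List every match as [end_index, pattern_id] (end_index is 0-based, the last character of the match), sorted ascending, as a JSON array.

Build automaton:
Trie nodes:
  n0 'ε': a→8 b→6 c→1
  n1 'c': a→2 c→14
  n2 'ca': b→3
  n3 'cab': b→4
  n4 'cabb': a→5
  n5 'cabba': ·  [P0 ends]
  n6 'b': b→7
  n7 'bb': ·  [P1 ends]
  n8 'a': a→9 b→12 c→16
  n9 'aa': a→10
  n10 'aaa': b→11
  n11 'aaab': ·  [P2 ends]
  n12 'ab': c→13
  n13 'abc': ·  [P3 ends]
  n14 'cc': b→15  [P6 ends]
  n15 'ccb': ·  [P4 ends]
  n16 'ac': b→17
  n17 'acb': c→18
  n18 'acbc': c→19
  n19 'acbcc': ·  [P5 ends]

Failure links (BFS by depth):
  n1('c'): parent n0 fail=0; on 'c' 0 → fail=0;  out ∅∪∅=∅
  n6('b'): parent n0 fail=0; on 'b' 0 → fail=0;  out ∅∪∅=∅
  n8('a'): parent n0 fail=0; on 'a' 0 → fail=0;  out ∅∪∅=∅
  n2('ca'): parent n1 fail=0; on 'a' 0 → fail=8;  out ∅∪∅=∅
  n7('bb'): parent n6 fail=0; on 'b' 0 → fail=6;  out {1}∪∅={1}
  n9('aa'): parent n8 fail=0; on 'a' 0 → fail=8;  out ∅∪∅=∅
  n12('ab'): parent n8 fail=0; on 'b' 0 → fail=6;  out ∅∪∅=∅
  n14('cc'): parent n1 fail=0; on 'c' 0 → fail=1;  out {6}∪∅={6}
  n16('ac'): parent n8 fail=0; on 'c' 0 → fail=1;  out ∅∪∅=∅
  n3('cab'): parent n2 fail=8; on 'b' 8 → fail=12;  out ∅∪∅=∅
  n10('aaa'): parent n9 fail=8; on 'a' 8 → fail=9;  out ∅∪∅=∅
  n13('abc'): parent n12 fail=6; on 'c' 6→0 → fail=1;  out {3}∪∅={3}
  n15('ccb'): parent n14 fail=1; on 'b' 1→0 → fail=6;  out {4}∪∅={4}
  n17('acb'): parent n16 fail=1; on 'b' 1→0 → fail=6;  out ∅∪∅=∅
  n4('cabb'): parent n3 fail=12; on 'b' 12→6 → fail=7;  out ∅∪{1}={1}
  n11('aaab'): parent n10 fail=9; on 'b' 9→8 → fail=12;  out {2}∪∅={2}
  n18('acbc'): parent n17 fail=6; on 'c' 6→0 → fail=1;  out ∅∪∅=∅
  n5('cabba'): parent n4 fail=7; on 'a' 7→6→0 → fail=8;  out {0}∪∅={0}
  n19('acbcc'): parent n18 fail=1; on 'c' 1 → fail=14;  out {5}∪{6}={5,6}

Run:
pos 0 'a': at 8
pos 1 'c': at 16
pos 2 'a': at 2 ·f
pos 3 'b': at 3
pos 4 'b': at 4  → match P1@[3:4]
pos 5 'a': at 5  → match P0@[1:5]
pos 6 'a': at 9 ·f
pos 7 'a': at 10
pos 8 'a': at 10 ·f
pos 9 'b': at 11  → match P2@[6:9]
pos 10 'b': at 7 ·f  → match P1@[9:10]
pos 11 'c': at 1 ·f
pos 12 'c': at 14  → match P6@[11:12]
pos 13 'b': at 15  → match P4@[11:13]
pos 14 'c': at 1 ·f
pos 15 'b': at 6 ·f
pos 16 'c': at 1 ·f
pos 17 'c': at 14  → match P6@[16:17]
pos 18 'c': at 14 ·f  → match P6@[17:18]
pos 19 'b': at 15  → match P4@[17:19]
pos 20 'c': at 1 ·f
pos 21 'c': at 14  → match P6@[20:21]
pos 22 'b': at 15  → match P4@[20:22]
pos 23 'b': at 7 ·f  → match P1@[22:23]
pos 24 'b': at 7 ·f  → match P1@[23:24]

All matches (sorted): [[4,1],[5,0],[9,2],[10,1],[12,6],[13,4],[17,6],[18,6],[19,4],[21,6],[22,4],[23,1],[24,1]]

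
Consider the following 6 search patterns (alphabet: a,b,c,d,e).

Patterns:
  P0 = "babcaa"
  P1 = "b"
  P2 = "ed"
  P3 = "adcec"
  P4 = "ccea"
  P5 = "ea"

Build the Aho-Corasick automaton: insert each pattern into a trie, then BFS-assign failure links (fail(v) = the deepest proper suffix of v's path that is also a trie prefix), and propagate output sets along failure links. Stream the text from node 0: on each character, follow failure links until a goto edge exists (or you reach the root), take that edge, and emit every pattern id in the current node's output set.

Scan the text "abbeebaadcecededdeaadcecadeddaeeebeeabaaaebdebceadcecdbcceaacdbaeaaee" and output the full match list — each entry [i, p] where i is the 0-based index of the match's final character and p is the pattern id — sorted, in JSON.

Construct AC machine:
Trie nodes:
  n0 'ε': a→9 b→1 c→14 e→7
  n1 'b': a→2  [P1 ends]
  n2 'ba': b→3
  n3 'bab': c→4
  n4 'babc': a→5
  n5 'babca': a→6
  n6 'babcaa': ·  [P0 ends]
  n7 'e': a→18 d→8
  n8 'ed': ·  [P2 ends]
  n9 'a': d→10
  n10 'ad': c→11
  n11 'adc': e→12
  n12 'adce': c→13
  n13 'adcec': ·  [P3 ends]
  n14 'c': c→15
  n15 'cc': e→16
  n16 'cce': a→17
  n17 'ccea': ·  [P4 ends]
  n18 'ea': ·  [P5 ends]

Failure links (BFS by depth):
  n1('b'): parent n0 fail=0; on 'b' 0 → fail=0;  out {1}∪∅={1}
  n7('e'): parent n0 fail=0; on 'e' 0 → fail=0;  out ∅∪∅=∅
  n9('a'): parent n0 fail=0; on 'a' 0 → fail=0;  out ∅∪∅=∅
  n14('c'): parent n0 fail=0; on 'c' 0 → fail=0;  out ∅∪∅=∅
  n2('ba'): parent n1 fail=0; on 'a' 0 → fail=9;  out ∅∪∅=∅
  n8('ed'): parent n7 fail=0; on 'd' 0 → fail=0;  out {2}∪∅={2}
  n10('ad'): parent n9 fail=0; on 'd' 0 → fail=0;  out ∅∪∅=∅
  n15('cc'): parent n14 fail=0; on 'c' 0 → fail=14;  out ∅∪∅=∅
  n18('ea'): parent n7 fail=0; on 'a' 0 → fail=9;  out {5}∪∅={5}
  n3('bab'): parent n2 fail=9; on 'b' 9→0 → fail=1;  out ∅∪{1}={1}
  n11('adc'): parent n10 fail=0; on 'c' 0 → fail=14;  out ∅∪∅=∅
  n16('cce'): parent n15 fail=14; on 'e' 14→0 → fail=7;  out ∅∪∅=∅
  n4('babc'): parent n3 fail=1; on 'c' 1→0 → fail=14;  out ∅∪∅=∅
  n12('adce'): parent n11 fail=14; on 'e' 14→0 → fail=7;  out ∅∪∅=∅
  n17('ccea'): parent n16 fail=7; on 'a' 7 → fail=18;  out {4}∪{5}={4,5}
  n5('babca'): parent n4 fail=14; on 'a' 14→0 → fail=9;  out ∅∪∅=∅
  n13('adcec'): parent n12 fail=7; on 'c' 7→0 → fail=14;  out {3}∪∅={3}
  n6('babcaa'): parent n5 fail=9; on 'a' 9→0 → fail=9;  out {0}∪∅={0}

Text stream:
i=0 'a': node 0→9
i=1 'b': node 9→1 (via fail)  ** P1@[1:1]
i=2 'b': node 1→1 (via fail)  ** P1@[2:2]
i=3 'e': node 1→7 (via fail)
i=4 'e': node 7→7 (via fail)
i=5 'b': node 7→1 (via fail)  ** P1@[5:5]
i=6 'a': node 1→2
i=7 'a': node 2→9 (via fail)
i=8 'd': node 9→10
i=9 'c': node 10→11
i=10 'e': node 11→12
i=11 'c': node 12→13  ** P3@[7:11]
i=12 'e': node 13→7 (via fail)
i=13 'd': node 7→8  ** P2@[12:13]
i=14 'e': node 8→7 (via fail)
i=15 'd': node 7→8  ** P2@[14:15]
i=16 'd': node 8→0 (via fail)
i=17 'e': node 0→7
i=18 'a': node 7→18  ** P5@[17:18]
i=19 'a': node 18→9 (via fail)
i=20 'd': node 9→10
i=21 'c': node 10→11
i=22 'e': node 11→12
i=23 'c': node 12→13  ** P3@[19:23]
i=24 'a': node 13→9 (via fail)
i=25 'd': node 9→10
i=26 'e': node 10→7 (via fail)
i=27 'd': node 7→8  ** P2@[26:27]
i=28 'd': node 8→0 (via fail)
i=29 'a': node 0→9
i=30 'e': node 9→7 (via fail)
i=31 'e': node 7→7 (via fail)
i=32 'e': node 7→7 (via fail)
i=33 'b': node 7→1 (via fail)  ** P1@[33:33]
i=34 'e': node 1→7 (via fail)
i=35 'e': node 7→7 (via fail)
i=36 'a': node 7→18  ** P5@[35:36]
i=37 'b': node 18→1 (via fail)  ** P1@[37:37]
i=38 'a': node 1→2
i=39 'a': node 2→9 (via fail)
i=40 'a': node 9→9 (via fail)
i=41 'e': node 9→7 (via fail)
i=42 'b': node 7→1 (via fail)  ** P1@[42:42]
i=43 'd': node 1→0 (via fail)
i=44 'e': node 0→7
i=45 'b': node 7→1 (via fail)  ** P1@[45:45]
i=46 'c': node 1→14 (via fail)
i=47 'e': node 14→7 (via fail)
i=48 'a': node 7→18  ** P5@[47:48]
i=49 'd': node 18→10 (via fail)
i=50 'c': node 10→11
i=51 'e': node 11→12
i=52 'c': node 12→13  ** P3@[48:52]
i=53 'd': node 13→0 (via fail)
i=54 'b': node 0→1  ** P1@[54:54]
i=55 'c': node 1→14 (via fail)
i=56 'c': node 14→15
i=57 'e': node 15→16
i=58 'a': node 16→17  ** P4@[55:58],P5@[57:58]
i=59 'a': node 17→9 (via fail)
i=60 'c': node 9→14 (via fail)
i=61 'd': node 14→0 (via fail)
i=62 'b': node 0→1  ** P1@[62:62]
i=63 'a': node 1→2
i=64 'e': node 2→7 (via fail)
i=65 'a': node 7→18  ** P5@[64:65]
i=66 'a': node 18→9 (via fail)
i=67 'e': node 9→7 (via fail)
i=68 'e': node 7→7 (via fail)

Matches: [[1,1],[2,1],[5,1],[11,3],[13,2],[15,2],[18,5],[23,3],[27,2],[33,1],[36,5],[37,1],[42,1],[45,1],[48,5],[52,3],[54,1],[58,4],[58,5],[62,1],[65,5]]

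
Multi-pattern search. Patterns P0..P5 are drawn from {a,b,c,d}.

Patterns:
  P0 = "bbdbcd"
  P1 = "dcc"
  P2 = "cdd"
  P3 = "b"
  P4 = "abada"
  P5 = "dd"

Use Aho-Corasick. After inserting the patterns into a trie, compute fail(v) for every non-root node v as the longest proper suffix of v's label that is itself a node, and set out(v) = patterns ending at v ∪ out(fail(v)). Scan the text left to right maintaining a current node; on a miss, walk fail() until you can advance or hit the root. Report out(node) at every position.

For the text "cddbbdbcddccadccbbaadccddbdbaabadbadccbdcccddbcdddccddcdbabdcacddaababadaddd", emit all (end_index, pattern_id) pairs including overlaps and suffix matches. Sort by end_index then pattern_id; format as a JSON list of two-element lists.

Build automaton:
Trie (insert patterns):
  n0 'ε': a→13 b→1 c→10 d→7
  n1 'b': b→2  [P3 ends]
  n2 'bb': d→3
  n3 'bbd': b→4
  n4 'bbdb': c→5
  n5 'bbdbc': d→6
  n6 'bbdbcd': ·  [P0 ends]
  n7 'd': c→8 d→18
  n8 'dc': c→9
  n9 'dcc': ·  [P1 ends]
  n10 'c': d→11
  n11 'cd': d→12
  n12 'cdd': ·  [P2 ends]
  n13 'a': b→14
  n14 'ab': a→15
  n15 'aba': d→16
  n16 'abad': a→17
  n17 'abada': ·  [P4 ends]
  n18 'dd': ·  [P5 ends]

Failure links (BFS by depth):
  fail(1) 'b': from fail(0)=0 chase 'b': 0 ⇒ 0;  out={3}∪out(0)={3}
  fail(7) 'd': from fail(0)=0 chase 'd': 0 ⇒ 0;  out=∅∪out(0)=∅
  fail(10) 'c': from fail(0)=0 chase 'c': 0 ⇒ 0;  out=∅∪out(0)=∅
  fail(13) 'a': from fail(0)=0 chase 'a': 0 ⇒ 0;  out=∅∪out(0)=∅
  fail(2) 'bb': from fail(1)=0 chase 'b': 0 ⇒ 1;  out=∅∪out(1)={3}
  fail(8) 'dc': from fail(7)=0 chase 'c': 0 ⇒ 10;  out=∅∪out(10)=∅
  fail(11) 'cd': from fail(10)=0 chase 'd': 0 ⇒ 7;  out=∅∪out(7)=∅
  fail(14) 'ab': from fail(13)=0 chase 'b': 0 ⇒ 1;  out=∅∪out(1)={3}
  fail(18) 'dd': from fail(7)=0 chase 'd': 0 ⇒ 7;  out={5}∪out(7)={5}
  fail(3) 'bbd': from fail(2)=1 chase 'd': 1→0 ⇒ 7;  out=∅∪out(7)=∅
  fail(9) 'dcc': from fail(8)=10 chase 'c': 10→0 ⇒ 10;  out={1}∪out(10)={1}
  fail(12) 'cdd': from fail(11)=7 chase 'd': 7 ⇒ 18;  out={2}∪out(18)={2,5}
  fail(15) 'aba': from fail(14)=1 chase 'a': 1→0 ⇒ 13;  out=∅∪out(13)=∅
  fail(4) 'bbdb': from fail(3)=7 chase 'b': 7→0 ⇒ 1;  out=∅∪out(1)={3}
  fail(16) 'abad': from fail(15)=13 chase 'd': 13→0 ⇒ 7;  out=∅∪out(7)=∅
  fail(5) 'bbdbc': from fail(4)=1 chase 'c': 1→0 ⇒ 10;  out=∅∪out(10)=∅
  fail(17) 'abada': from fail(16)=7 chase 'a': 7→0 ⇒ 13;  out={4}∪out(13)={4}
  fail(6) 'bbdbcd': from fail(5)=10 chase 'd': 10 ⇒ 11;  out={0}∪out(11)={0}

Run:
[0] read 'c'  n0⇒n10
[1] read 'd'  n10⇒n11
[2] read 'd'  n11⇒n12  emit P2@[0:2],P5@[1:2]
[3] read 'b'  n12⇒n1 ·f  emit P3@[3:3]
[4] read 'b'  n1⇒n2  emit P3@[4:4]
[5] read 'd'  n2⇒n3
[6] read 'b'  n3⇒n4  emit P3@[6:6]
[7] read 'c'  n4⇒n5
[8] read 'd'  n5⇒n6  emit P0@[3:8]
[9] read 'd'  n6⇒n12 ·f  emit P2@[7:9],P5@[8:9]
[10] read 'c'  n12⇒n8 ·f
[11] read 'c'  n8⇒n9  emit P1@[9:11]
[12] read 'a'  n9⇒n13 ·f
[13] read 'd'  n13⇒n7 ·f
[14] read 'c'  n7⇒n8
[15] read 'c'  n8⇒n9  emit P1@[13:15]
[16] read 'b'  n9⇒n1 ·f  emit P3@[16:16]
[17] read 'b'  n1⇒n2  emit P3@[17:17]
[18] read 'a'  n2⇒n13 ·f
[19] read 'a'  n13⇒n13 ·f
[20] read 'd'  n13⇒n7 ·f
[21] read 'c'  n7⇒n8
[22] read 'c'  n8⇒n9  emit P1@[20:22]
[23] read 'd'  n9⇒n11 ·f
[24] read 'd'  n11⇒n12  emit P2@[22:24],P5@[23:24]
[25] read 'b'  n12⇒n1 ·f  emit P3@[25:25]
[26] read 'd'  n1⇒n7 ·f
[27] read 'b'  n7⇒n1 ·f  emit P3@[27:27]
[28] read 'a'  n1⇒n13 ·f
[29] read 'a'  n13⇒n13 ·f
[30] read 'b'  n13⇒n14  emit P3@[30:30]
[31] read 'a'  n14⇒n15
[32] read 'd'  n15⇒n16
[33] read 'b'  n16⇒n1 ·f  emit P3@[33:33]
[34] read 'a'  n1⇒n13 ·f
[35] read 'd'  n13⇒n7 ·f
[36] read 'c'  n7⇒n8
[37] read 'c'  n8⇒n9  emit P1@[35:37]
[38] read 'b'  n9⇒n1 ·f  emit P3@[38:38]
[39] read 'd'  n1⇒n7 ·f
[40] read 'c'  n7⇒n8
[41] read 'c'  n8⇒n9  emit P1@[39:41]
[42] read 'c'  n9⇒n10 ·f
[43] read 'd'  n10⇒n11
[44] read 'd'  n11⇒n12  emit P2@[42:44],P5@[43:44]
[45] read 'b'  n12⇒n1 ·f  emit P3@[45:45]
[46] read 'c'  n1⇒n10 ·f
[47] read 'd'  n10⇒n11
[48] read 'd'  n11⇒n12  emit P2@[46:48],P5@[47:48]
[49] read 'd'  n12⇒n18 ·f  emit P5@[48:49]
[50] read 'c'  n18⇒n8 ·f
[51] read 'c'  n8⇒n9  emit P1@[49:51]
[52] read 'd'  n9⇒n11 ·f
[53] read 'd'  n11⇒n12  emit P2@[51:53],P5@[52:53]
[54] read 'c'  n12⇒n8 ·f
[55] read 'd'  n8⇒n11 ·f
[56] read 'b'  n11⇒n1 ·f  emit P3@[56:56]
[57] read 'a'  n1⇒n13 ·f
[58] read 'b'  n13⇒n14  emit P3@[58:58]
[59] read 'd'  n14⇒n7 ·f
[60] read 'c'  n7⇒n8
[61] read 'a'  n8⇒n13 ·f
[62] read 'c'  n13⇒n10 ·f
[63] read 'd'  n10⇒n11
[64] read 'd'  n11⇒n12  emit P2@[62:64],P5@[63:64]
[65] read 'a'  n12⇒n13 ·f
[66] read 'a'  n13⇒n13 ·f
[67] read 'b'  n13⇒n14  emit P3@[67:67]
[68] read 'a'  n14⇒n15
[69] read 'b'  n15⇒n14 ·f  emit P3@[69:69]
[70] read 'a'  n14⇒n15
[71] read 'd'  n15⇒n16
[72] read 'a'  n16⇒n17  emit P4@[68:72]
[73] read 'd'  n17⇒n7 ·f
[74] read 'd'  n7⇒n18  emit P5@[73:74]
[75] read 'd'  n18⇒n18 ·f  emit P5@[74:75]

Result: [[2,2],[2,5],[3,3],[4,3],[6,3],[8,0],[9,2],[9,5],[11,1],[15,1],[16,3],[17,3],[22,1],[24,2],[24,5],[25,3],[27,3],[30,3],[33,3],[37,1],[38,3],[41,1],[44,2],[44,5],[45,3],[48,2],[48,5],[49,5],[51,1],[53,2],[53,5],[56,3],[58,3],[64,2],[64,5],[67,3],[69,3],[72,4],[74,5],[75,5]]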